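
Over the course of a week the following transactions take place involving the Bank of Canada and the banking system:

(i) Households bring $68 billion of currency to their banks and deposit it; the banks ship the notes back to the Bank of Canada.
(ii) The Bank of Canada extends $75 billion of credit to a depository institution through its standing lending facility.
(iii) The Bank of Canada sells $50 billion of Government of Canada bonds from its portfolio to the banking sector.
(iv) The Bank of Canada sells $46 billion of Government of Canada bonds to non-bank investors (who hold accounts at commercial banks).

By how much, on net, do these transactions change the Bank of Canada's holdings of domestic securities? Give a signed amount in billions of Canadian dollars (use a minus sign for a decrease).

-$96 billion

Currency deposit $68 billion: the Bank of Canada's securities portfolio is untouched → 0.
Discount-window loan $75 billion: the Bank of Canada's securities portfolio is untouched → 0.
OMO sale (to banks) $50 billion: securities removed from the Bank of Canada's portfolio → −$50B.
Asset sale (to non-banks) $46 billion: securities removed from the Bank of Canada's portfolio → −$46B.
Net: 0 + 0 − 50 − 46 = -$96 billion.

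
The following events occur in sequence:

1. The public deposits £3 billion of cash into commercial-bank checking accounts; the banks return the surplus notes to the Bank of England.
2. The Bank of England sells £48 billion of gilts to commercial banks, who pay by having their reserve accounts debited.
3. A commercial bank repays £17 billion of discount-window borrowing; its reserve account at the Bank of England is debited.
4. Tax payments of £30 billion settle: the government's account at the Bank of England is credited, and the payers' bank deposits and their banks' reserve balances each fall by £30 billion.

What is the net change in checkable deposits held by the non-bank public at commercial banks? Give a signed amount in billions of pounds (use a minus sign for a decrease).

Currency deposit £3 billion: non-bank counterparties' bank balances rise → +£3B.
OMO sale (to banks) £48 billion: the counterparty is a bank, so public deposits are unchanged → 0.
Discount-window repayment £17 billion: the counterparty is a bank, so public deposits are unchanged → 0.
Government account inflow £30 billion: non-bank counterparties' bank balances fall → −£30B.
Net: 3 + 0 + 0 − 30 = -£27 billion.

-£27 billion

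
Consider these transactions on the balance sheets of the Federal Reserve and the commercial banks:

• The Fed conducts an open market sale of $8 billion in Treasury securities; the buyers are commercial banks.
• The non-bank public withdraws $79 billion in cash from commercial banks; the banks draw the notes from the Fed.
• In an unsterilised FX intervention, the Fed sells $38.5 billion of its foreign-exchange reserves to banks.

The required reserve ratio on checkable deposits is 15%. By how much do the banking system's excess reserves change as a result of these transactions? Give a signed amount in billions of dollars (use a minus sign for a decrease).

OMO sale (to banks) $8 billion: reserves −$8B, deposits 0.
Currency withdrawal $79 billion: reserves −$79B, deposits −$79B.
FX sale $38.5 billion: reserves −$38.5B, deposits 0.
Totals: Δreserves = −$125.5B, Δdeposits = −$79B.
Δrequired reserves = 15% × −$79B = −$11.85B.
Δexcess reserves = Δreserves − Δrequired = −$125.5B − (−$11.85B) = -$113.65 billion.

-$113.65 billion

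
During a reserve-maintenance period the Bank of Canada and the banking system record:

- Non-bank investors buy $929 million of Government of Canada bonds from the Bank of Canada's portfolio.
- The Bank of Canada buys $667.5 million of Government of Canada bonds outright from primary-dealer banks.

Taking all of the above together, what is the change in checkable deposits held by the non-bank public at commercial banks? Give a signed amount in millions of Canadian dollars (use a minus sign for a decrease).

-$929 million

Bank of Canada balance sheet:
  Assets:      Securities −$261.5M
  Liabilities: Bank reserves −$261.5M
Commercial banking system:
  Assets:      Reserves at CB −$261.5M, Securities −$667.5M
  Liabilities: Checkable deposits −$929M
So the change in checkable deposits held by the non-bank public at commercial banks is -$929 million.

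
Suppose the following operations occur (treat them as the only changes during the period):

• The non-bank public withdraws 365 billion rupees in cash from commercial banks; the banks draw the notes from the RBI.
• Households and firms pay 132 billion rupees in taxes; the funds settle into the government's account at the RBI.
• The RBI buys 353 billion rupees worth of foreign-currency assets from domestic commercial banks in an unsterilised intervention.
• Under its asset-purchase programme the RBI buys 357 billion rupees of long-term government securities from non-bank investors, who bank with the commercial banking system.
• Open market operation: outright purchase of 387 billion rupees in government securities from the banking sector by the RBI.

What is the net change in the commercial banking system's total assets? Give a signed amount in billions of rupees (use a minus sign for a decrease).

-140 billion

RBI balance sheet:
  Assets:      Securities +744B, Foreign assets +353B
  Liabilities: Bank reserves +600B, Currency in circulation +365B, Government deposits +132B
Commercial banking system:
  Assets:      Reserves at CB +600B, Securities −387B, Foreign assets −353B
  Liabilities: Checkable deposits −140B
Change in total bank assets = -140 billion.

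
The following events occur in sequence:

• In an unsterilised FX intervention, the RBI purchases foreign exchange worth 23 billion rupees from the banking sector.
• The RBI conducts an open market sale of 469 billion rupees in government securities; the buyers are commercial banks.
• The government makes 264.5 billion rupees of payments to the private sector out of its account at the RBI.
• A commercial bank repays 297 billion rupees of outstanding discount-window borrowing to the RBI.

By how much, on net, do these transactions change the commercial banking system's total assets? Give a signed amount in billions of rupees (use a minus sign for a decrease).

FX purchase 23 billion rupees: just an asset swap on bank balance sheets → 0.
OMO sale (to banks) 469 billion rupees: just an asset swap on bank balance sheets → 0.
Government spending 264.5 billion rupees: bank balance sheets expand → +264.5B.
Discount-window repayment 297 billion rupees: bank balance sheets shrink → −297B.
Net: 0 + 0 + 264.5 − 297 = -32.5 billion.

-32.5 billion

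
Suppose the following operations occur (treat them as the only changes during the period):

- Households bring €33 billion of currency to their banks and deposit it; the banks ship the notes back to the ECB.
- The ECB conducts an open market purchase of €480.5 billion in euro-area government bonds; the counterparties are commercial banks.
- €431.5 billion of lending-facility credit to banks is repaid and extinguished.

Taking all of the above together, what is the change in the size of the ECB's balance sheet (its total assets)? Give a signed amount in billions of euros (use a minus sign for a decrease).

+€49 billion

Currency deposit €33 billion: only the composition of liabilities changes → 0.
OMO purchase (from banks) €480.5 billion: an ECB asset is acquired → +€480.5B.
Discount-window repayment €431.5 billion: an ECB asset is shed → −€431.5B.
Net: 0 + 480.5 − 431.5 = +€49 billion.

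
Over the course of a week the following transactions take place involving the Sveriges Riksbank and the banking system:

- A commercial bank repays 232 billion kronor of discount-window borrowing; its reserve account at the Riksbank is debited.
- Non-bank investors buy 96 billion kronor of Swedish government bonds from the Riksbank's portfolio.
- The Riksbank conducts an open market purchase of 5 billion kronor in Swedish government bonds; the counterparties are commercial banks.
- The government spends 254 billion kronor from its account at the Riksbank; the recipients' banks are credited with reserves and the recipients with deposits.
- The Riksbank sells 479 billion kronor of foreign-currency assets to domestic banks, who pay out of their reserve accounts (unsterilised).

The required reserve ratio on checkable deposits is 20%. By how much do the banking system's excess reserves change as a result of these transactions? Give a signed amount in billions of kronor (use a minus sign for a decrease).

-579.6 billion

Discount-window repayment 232 billion kronor: reserves −232B, deposits 0.
Asset sale (to non-banks) 96 billion kronor: reserves −96B, deposits −96B.
OMO purchase (from banks) 5 billion kronor: reserves +5B, deposits 0.
Government spending 254 billion kronor: reserves +254B, deposits +254B.
FX sale 479 billion kronor: reserves −479B, deposits 0.
Totals: Δreserves = −548B, Δdeposits = +158B.
Δrequired reserves = 20% × +158B = +31.6B.
Δexcess reserves = Δreserves − Δrequired = −548B − (+31.6B) = -579.6 billion.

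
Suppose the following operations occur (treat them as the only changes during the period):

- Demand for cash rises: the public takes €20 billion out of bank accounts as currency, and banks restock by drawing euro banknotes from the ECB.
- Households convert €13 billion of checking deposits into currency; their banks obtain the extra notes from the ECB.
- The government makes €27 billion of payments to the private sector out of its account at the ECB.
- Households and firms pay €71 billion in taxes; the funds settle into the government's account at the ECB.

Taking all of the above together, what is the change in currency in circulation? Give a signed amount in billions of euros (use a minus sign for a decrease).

+€33 billion

ECB balance sheet:
  Assets:      no change
  Liabilities: Bank reserves −€77B, Currency in circulation +€33B, Government deposits +€44B
So the change in currency in circulation is +€33 billion.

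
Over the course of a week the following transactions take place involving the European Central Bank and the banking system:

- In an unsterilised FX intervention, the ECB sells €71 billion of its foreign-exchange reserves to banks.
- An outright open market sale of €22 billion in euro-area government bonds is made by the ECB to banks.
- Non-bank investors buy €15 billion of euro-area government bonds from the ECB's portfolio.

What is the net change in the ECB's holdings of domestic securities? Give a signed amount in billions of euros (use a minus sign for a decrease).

-€37 billion

FX sale €71 billion: the ECB's securities portfolio is untouched → 0.
OMO sale (to banks) €22 billion: securities removed from the ECB's portfolio → −€22B.
Asset sale (to non-banks) €15 billion: securities removed from the ECB's portfolio → −€15B.
Net: 0 − 22 − 15 = -€37 billion.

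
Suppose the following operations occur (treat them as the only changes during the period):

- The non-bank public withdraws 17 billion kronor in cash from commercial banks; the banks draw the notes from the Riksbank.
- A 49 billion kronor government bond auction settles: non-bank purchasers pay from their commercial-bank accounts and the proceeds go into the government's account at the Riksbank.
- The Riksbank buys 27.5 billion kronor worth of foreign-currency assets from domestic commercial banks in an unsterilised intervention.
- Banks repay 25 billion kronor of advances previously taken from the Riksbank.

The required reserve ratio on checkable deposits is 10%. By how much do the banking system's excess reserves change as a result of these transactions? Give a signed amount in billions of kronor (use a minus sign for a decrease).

Currency withdrawal 17 billion kronor: reserves −17B, deposits −17B.
Government account inflow 49 billion kronor: reserves −49B, deposits −49B.
FX purchase 27.5 billion kronor: reserves +27.5B, deposits 0.
Discount-window repayment 25 billion kronor: reserves −25B, deposits 0.
Totals: Δreserves = −63.5B, Δdeposits = −66B.
Δrequired reserves = 10% × −66B = −6.6B.
Δexcess reserves = Δreserves − Δrequired = −63.5B − (−6.6B) = -56.9 billion.

-56.9 billion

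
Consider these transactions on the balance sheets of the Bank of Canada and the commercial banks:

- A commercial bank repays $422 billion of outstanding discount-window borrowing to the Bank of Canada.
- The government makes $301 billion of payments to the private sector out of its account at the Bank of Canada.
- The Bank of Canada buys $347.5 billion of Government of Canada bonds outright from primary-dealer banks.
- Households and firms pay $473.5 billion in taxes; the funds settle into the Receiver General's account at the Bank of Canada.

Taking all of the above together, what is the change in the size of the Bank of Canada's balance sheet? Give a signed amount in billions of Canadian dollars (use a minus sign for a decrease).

-$74.5 billion

Bank of Canada balance sheet:
  Assets:      Securities +$347.5B, Loans to banks −$422B
  Liabilities: Bank reserves −$247B, Government deposits +$172.5B
Change in total Bank of Canada assets = -$74.5 billion.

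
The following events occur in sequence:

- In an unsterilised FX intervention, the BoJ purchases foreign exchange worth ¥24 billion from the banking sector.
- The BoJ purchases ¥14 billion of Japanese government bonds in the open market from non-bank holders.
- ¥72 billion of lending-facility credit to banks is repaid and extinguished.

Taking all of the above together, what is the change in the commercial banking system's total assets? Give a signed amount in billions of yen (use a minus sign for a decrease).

-¥58 billion

BoJ balance sheet:
  Assets:      Securities +¥14B, Loans to banks −¥72B, Foreign assets +¥24B
  Liabilities: Bank reserves −¥34B
Commercial banking system:
  Assets:      Reserves at CB −¥34B, Foreign assets −¥24B
  Liabilities: Checkable deposits +¥14B, Borrowings from CB −¥72B
Change in total bank assets = -¥58 billion.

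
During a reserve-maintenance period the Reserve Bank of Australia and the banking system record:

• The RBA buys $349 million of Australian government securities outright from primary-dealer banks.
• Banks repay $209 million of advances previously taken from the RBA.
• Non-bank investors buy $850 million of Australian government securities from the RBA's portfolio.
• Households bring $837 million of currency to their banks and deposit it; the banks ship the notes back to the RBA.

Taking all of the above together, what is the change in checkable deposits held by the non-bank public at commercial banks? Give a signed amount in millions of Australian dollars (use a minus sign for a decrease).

OMO purchase (from banks) $349 million: the counterparty is a bank, so public deposits are unchanged → 0.
Discount-window repayment $209 million: the counterparty is a bank, so public deposits are unchanged → 0.
Asset sale (to non-banks) $850 million: non-bank counterparties' bank balances fall → −$850M.
Currency deposit $837 million: non-bank counterparties' bank balances rise → +$837M.
Net: 0 + 0 − 850 + 837 = -$13 million.

-$13 million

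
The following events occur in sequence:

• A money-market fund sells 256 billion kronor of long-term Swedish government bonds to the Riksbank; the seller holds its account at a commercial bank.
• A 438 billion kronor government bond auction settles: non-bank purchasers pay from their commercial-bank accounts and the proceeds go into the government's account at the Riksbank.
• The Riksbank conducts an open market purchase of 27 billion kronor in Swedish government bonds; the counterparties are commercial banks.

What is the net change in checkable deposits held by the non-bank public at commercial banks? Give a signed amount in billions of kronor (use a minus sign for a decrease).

Riksbank balance sheet:
  Assets:      Securities +283B
  Liabilities: Bank reserves −155B, Government deposits +438B
Commercial banking system:
  Assets:      Reserves at CB −155B, Securities −27B
  Liabilities: Checkable deposits −182B
So the change in checkable deposits held by the non-bank public at commercial banks is -182 billion.

-182 billion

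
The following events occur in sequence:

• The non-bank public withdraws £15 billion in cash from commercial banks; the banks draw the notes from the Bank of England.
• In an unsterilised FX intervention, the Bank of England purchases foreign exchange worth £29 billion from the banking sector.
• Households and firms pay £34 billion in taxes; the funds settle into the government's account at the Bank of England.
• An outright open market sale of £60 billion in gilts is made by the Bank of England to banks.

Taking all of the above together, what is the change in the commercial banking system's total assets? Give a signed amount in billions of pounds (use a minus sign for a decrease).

-£49 billion

Currency withdrawal £15 billion: bank balance sheets shrink → −£15B.
FX purchase £29 billion: just an asset swap on bank balance sheets → 0.
Government account inflow £34 billion: bank balance sheets shrink → −£34B.
OMO sale (to banks) £60 billion: just an asset swap on bank balance sheets → 0.
Net: −15 + 0 − 34 + 0 = -£49 billion.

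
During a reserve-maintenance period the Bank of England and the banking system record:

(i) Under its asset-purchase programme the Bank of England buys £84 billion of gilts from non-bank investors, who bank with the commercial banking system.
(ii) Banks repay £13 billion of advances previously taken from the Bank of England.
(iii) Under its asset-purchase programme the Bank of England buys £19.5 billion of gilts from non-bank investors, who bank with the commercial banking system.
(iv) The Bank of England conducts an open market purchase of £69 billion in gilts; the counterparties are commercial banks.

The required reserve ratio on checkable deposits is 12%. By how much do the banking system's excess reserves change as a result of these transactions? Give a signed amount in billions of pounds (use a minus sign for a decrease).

Asset purchase (from non-banks) £84 billion: reserves +£84B, deposits +£84B.
Discount-window repayment £13 billion: reserves −£13B, deposits 0.
Asset purchase (from non-banks) £19.5 billion: reserves +£19.5B, deposits +£19.5B.
OMO purchase (from banks) £69 billion: reserves +£69B, deposits 0.
Totals: Δreserves = +£159.5B, Δdeposits = +£103.5B.
Δrequired reserves = 12% × +£103.5B = +£12.42B.
Δexcess reserves = Δreserves − Δrequired = +£159.5B − (+£12.42B) = +£147.08 billion.

+£147.08 billion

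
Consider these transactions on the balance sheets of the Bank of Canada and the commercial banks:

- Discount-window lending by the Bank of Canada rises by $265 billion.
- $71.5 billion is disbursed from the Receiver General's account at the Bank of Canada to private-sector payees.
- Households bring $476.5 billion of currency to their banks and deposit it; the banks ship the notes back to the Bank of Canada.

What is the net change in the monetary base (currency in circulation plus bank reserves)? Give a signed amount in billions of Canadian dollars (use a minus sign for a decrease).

Discount-window loan $265 billion: Bank of Canada balance sheet expands → +$265B.
Government spending $71.5 billion: a non-base liability converts back to reserves → +$71.5B.
Currency deposit $476.5 billion: just a shift between currency and reserves — both are base money → 0.
Net: 265 + 71.5 + 0 = +$336.5 billion.

+$336.5 billion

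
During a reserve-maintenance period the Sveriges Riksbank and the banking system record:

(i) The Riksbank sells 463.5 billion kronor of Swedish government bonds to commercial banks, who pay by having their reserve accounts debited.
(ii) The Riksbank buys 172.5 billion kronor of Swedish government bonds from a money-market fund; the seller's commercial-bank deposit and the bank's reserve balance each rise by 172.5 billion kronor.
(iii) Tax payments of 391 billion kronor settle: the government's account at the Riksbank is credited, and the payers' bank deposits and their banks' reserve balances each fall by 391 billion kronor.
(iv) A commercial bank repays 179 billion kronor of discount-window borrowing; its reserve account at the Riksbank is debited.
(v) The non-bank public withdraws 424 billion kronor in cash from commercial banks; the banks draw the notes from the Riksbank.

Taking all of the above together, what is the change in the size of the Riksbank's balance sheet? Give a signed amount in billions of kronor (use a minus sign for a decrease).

-470 billion

OMO sale (to banks) 463.5 billion kronor: a Riksbank asset is shed → −463.5B.
Asset purchase (from non-banks) 172.5 billion kronor: a Riksbank asset is acquired → +172.5B.
Government account inflow 391 billion kronor: only the composition of liabilities changes → 0.
Discount-window repayment 179 billion kronor: a Riksbank asset is shed → −179B.
Currency withdrawal 424 billion kronor: only the composition of liabilities changes → 0.
Net: −463.5 + 172.5 + 0 − 179 + 0 = -470 billion.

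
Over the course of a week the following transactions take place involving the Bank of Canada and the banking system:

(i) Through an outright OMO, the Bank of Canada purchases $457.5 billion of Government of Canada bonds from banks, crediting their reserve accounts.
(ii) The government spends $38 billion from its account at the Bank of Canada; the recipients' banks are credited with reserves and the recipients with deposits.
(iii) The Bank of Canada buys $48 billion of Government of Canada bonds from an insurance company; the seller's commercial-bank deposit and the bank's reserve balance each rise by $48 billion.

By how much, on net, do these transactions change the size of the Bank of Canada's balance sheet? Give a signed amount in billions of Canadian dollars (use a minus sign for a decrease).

OMO purchase (from banks) $457.5 billion: a Bank of Canada asset is acquired → +$457.5B.
Government spending $38 billion: only the composition of liabilities changes → 0.
Asset purchase (from non-banks) $48 billion: a Bank of Canada asset is acquired → +$48B.
Net: 457.5 + 0 + 48 = +$505.5 billion.

+$505.5 billion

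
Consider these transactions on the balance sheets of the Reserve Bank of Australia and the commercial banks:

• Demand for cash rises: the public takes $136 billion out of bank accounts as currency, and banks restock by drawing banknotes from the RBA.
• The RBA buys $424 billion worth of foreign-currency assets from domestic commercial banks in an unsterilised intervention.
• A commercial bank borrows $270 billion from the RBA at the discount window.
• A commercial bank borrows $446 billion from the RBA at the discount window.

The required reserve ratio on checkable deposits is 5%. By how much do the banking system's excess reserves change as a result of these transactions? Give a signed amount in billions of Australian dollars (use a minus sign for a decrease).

Currency withdrawal $136 billion: reserves −$136B, deposits −$136B.
FX purchase $424 billion: reserves +$424B, deposits 0.
Discount-window loan $270 billion: reserves +$270B, deposits 0.
Discount-window loan $446 billion: reserves +$446B, deposits 0.
Totals: Δreserves = +$1004B, Δdeposits = −$136B.
Δrequired reserves = 5% × −$136B = −$6.8B.
Δexcess reserves = Δreserves − Δrequired = +$1004B − (−$6.8B) = +$1010.8 billion.

+$1010.8 billion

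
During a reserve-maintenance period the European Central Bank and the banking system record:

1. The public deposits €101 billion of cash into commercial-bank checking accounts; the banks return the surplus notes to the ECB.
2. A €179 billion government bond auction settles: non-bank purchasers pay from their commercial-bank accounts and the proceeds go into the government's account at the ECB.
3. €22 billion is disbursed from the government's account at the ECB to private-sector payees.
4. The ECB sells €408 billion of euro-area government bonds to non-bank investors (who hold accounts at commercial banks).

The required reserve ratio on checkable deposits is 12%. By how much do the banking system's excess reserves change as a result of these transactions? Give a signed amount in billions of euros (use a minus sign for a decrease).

Currency deposit €101 billion: reserves +€101B, deposits +€101B.
Government account inflow €179 billion: reserves −€179B, deposits −€179B.
Government spending €22 billion: reserves +€22B, deposits +€22B.
Asset sale (to non-banks) €408 billion: reserves −€408B, deposits −€408B.
Totals: Δreserves = −€464B, Δdeposits = −€464B.
Δrequired reserves = 12% × −€464B = −€55.68B.
Δexcess reserves = Δreserves − Δrequired = −€464B − (−€55.68B) = -€408.32 billion.

-€408.32 billion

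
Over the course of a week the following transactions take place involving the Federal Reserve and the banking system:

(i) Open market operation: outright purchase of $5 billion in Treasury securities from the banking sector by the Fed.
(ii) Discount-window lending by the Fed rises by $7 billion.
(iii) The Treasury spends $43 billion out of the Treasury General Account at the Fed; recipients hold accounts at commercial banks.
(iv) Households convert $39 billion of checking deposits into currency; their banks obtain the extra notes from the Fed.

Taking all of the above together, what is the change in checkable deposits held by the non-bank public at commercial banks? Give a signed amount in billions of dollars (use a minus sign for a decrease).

OMO purchase (from banks) $5 billion: the counterparty is a bank, so public deposits are unchanged → 0.
Discount-window loan $7 billion: the counterparty is a bank, so public deposits are unchanged → 0.
Government spending $43 billion: non-bank counterparties' bank balances rise → +$43B.
Currency withdrawal $39 billion: non-bank counterparties' bank balances fall → −$39B.
Net: 0 + 0 + 43 − 39 = +$4 billion.

+$4 billion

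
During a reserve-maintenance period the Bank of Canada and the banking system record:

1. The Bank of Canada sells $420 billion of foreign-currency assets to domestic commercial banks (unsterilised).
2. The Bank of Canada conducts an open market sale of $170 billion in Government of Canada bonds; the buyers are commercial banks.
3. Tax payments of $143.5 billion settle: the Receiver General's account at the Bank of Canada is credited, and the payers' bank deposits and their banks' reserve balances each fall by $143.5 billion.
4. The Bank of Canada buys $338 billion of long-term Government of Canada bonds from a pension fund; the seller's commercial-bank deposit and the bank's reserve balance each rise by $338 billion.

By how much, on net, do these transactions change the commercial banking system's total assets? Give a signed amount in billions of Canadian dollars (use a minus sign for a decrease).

+$194.5 billion

Bank of Canada balance sheet:
  Assets:      Securities +$168B, Foreign assets −$420B
  Liabilities: Bank reserves −$395.5B, Government deposits +$143.5B
Commercial banking system:
  Assets:      Reserves at CB −$395.5B, Securities +$170B, Foreign assets +$420B
  Liabilities: Checkable deposits +$194.5B
Change in total bank assets = +$194.5 billion.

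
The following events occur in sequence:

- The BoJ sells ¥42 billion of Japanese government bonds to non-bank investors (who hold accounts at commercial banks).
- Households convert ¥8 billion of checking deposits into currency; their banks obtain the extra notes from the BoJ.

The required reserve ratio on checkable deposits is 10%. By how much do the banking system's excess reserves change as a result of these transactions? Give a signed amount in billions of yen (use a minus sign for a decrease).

Asset sale (to non-banks) ¥42 billion: reserves −¥42B, deposits −¥42B.
Currency withdrawal ¥8 billion: reserves −¥8B, deposits −¥8B.
Totals: Δreserves = −¥50B, Δdeposits = −¥50B.
Δrequired reserves = 10% × −¥50B = −¥5B.
Δexcess reserves = Δreserves − Δrequired = −¥50B − (−¥5B) = -¥45 billion.

-¥45 billion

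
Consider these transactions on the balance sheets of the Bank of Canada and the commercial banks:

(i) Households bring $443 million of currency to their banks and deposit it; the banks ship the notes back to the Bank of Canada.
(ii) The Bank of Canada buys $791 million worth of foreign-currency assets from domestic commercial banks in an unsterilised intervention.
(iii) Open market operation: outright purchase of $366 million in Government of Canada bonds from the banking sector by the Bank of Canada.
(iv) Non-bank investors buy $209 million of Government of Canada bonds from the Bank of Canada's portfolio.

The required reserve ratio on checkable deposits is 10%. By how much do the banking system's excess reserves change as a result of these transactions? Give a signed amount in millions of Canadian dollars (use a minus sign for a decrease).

Currency deposit $443 million: reserves +$443M, deposits +$443M.
FX purchase $791 million: reserves +$791M, deposits 0.
OMO purchase (from banks) $366 million: reserves +$366M, deposits 0.
Asset sale (to non-banks) $209 million: reserves −$209M, deposits −$209M.
Totals: Δreserves = +$1391M, Δdeposits = +$234M.
Δrequired reserves = 10% × +$234M = +$23.4M.
Δexcess reserves = Δreserves − Δrequired = +$1391M − (+$23.4M) = +$1367.6 million.

+$1367.6 million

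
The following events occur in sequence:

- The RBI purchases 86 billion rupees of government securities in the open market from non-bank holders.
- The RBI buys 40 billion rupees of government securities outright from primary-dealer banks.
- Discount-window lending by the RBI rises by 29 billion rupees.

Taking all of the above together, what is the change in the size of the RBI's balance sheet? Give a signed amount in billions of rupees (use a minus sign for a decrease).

Asset purchase (from non-banks) 86 billion rupees: an RBI asset is acquired → +86B.
OMO purchase (from banks) 40 billion rupees: an RBI asset is acquired → +40B.
Discount-window loan 29 billion rupees: an RBI asset is acquired → +29B.
Net: 86 + 40 + 29 = +155 billion.

+155 billion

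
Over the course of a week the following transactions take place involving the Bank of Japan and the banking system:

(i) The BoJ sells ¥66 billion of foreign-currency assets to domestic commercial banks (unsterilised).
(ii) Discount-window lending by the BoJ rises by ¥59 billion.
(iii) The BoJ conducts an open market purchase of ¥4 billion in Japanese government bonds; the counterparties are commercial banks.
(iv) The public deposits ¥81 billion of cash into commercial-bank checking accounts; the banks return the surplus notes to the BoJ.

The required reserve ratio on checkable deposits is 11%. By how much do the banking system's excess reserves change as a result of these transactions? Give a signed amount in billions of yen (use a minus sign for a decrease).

FX sale ¥66 billion: reserves −¥66B, deposits 0.
Discount-window loan ¥59 billion: reserves +¥59B, deposits 0.
OMO purchase (from banks) ¥4 billion: reserves +¥4B, deposits 0.
Currency deposit ¥81 billion: reserves +¥81B, deposits +¥81B.
Totals: Δreserves = +¥78B, Δdeposits = +¥81B.
Δrequired reserves = 11% × +¥81B = +¥8.91B.
Δexcess reserves = Δreserves − Δrequired = +¥78B − (+¥8.91B) = +¥69.09 billion.

+¥69.09 billion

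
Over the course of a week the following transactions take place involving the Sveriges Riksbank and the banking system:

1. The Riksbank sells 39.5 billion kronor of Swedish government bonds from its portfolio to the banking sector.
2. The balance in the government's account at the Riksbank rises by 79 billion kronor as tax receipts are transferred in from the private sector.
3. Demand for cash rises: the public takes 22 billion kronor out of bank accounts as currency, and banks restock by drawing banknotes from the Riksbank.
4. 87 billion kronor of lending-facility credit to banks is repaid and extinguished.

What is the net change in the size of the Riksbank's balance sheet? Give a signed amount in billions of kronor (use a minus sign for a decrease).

-126.5 billion

OMO sale (to banks) 39.5 billion kronor: a Riksbank asset is shed → −39.5B.
Government account inflow 79 billion kronor: only the composition of liabilities changes → 0.
Currency withdrawal 22 billion kronor: only the composition of liabilities changes → 0.
Discount-window repayment 87 billion kronor: a Riksbank asset is shed → −87B.
Net: −39.5 + 0 + 0 − 87 = -126.5 billion.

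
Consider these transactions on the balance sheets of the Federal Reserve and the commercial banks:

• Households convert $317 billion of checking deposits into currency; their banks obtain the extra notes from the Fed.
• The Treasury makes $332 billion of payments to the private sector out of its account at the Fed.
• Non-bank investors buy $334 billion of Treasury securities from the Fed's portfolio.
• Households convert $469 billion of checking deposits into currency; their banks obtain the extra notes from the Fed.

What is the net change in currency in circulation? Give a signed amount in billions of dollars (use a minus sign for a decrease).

Fed balance sheet:
  Assets:      Securities −$334B
  Liabilities: Bank reserves −$788B, Currency in circulation +$786B, Government deposits −$332B
Commercial banking system:
  Assets:      Reserves at CB −$788B
  Liabilities: Checkable deposits −$788B
So the change in currency in circulation is +$786 billion.

+$786 billion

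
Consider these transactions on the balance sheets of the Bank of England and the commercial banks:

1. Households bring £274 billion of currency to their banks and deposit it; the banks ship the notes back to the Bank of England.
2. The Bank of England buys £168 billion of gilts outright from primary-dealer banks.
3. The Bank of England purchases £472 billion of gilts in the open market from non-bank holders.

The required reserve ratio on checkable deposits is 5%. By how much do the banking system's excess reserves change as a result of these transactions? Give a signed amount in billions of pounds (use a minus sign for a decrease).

+£876.7 billion

Currency deposit £274 billion: reserves +£274B, deposits +£274B.
OMO purchase (from banks) £168 billion: reserves +£168B, deposits 0.
Asset purchase (from non-banks) £472 billion: reserves +£472B, deposits +£472B.
Totals: Δreserves = +£914B, Δdeposits = +£746B.
Δrequired reserves = 5% × +£746B = +£37.3B.
Δexcess reserves = Δreserves − Δrequired = +£914B − (+£37.3B) = +£876.7 billion.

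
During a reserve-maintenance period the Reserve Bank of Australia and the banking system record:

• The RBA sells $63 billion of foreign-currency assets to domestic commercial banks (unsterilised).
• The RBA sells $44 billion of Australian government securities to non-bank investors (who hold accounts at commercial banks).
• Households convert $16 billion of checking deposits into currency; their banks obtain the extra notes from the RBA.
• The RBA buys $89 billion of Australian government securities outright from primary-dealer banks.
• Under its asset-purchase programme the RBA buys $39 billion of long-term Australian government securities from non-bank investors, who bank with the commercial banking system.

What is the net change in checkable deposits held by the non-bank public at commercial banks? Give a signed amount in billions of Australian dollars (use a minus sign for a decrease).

RBA balance sheet:
  Assets:      Securities +$84B, Foreign assets −$63B
  Liabilities: Bank reserves +$5B, Currency in circulation +$16B
Commercial banking system:
  Assets:      Reserves at CB +$5B, Securities −$89B, Foreign assets +$63B
  Liabilities: Checkable deposits −$21B
So the change in checkable deposits held by the non-bank public at commercial banks is -$21 billion.

-$21 billion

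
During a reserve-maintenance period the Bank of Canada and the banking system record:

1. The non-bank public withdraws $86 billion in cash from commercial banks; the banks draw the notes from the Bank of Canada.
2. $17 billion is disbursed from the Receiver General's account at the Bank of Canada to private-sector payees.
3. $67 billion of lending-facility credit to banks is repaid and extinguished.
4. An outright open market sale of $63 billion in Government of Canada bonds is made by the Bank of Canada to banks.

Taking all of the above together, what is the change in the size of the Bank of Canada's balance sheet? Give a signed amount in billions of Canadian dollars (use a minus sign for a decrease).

Currency withdrawal $86 billion: only the composition of liabilities changes → 0.
Government spending $17 billion: only the composition of liabilities changes → 0.
Discount-window repayment $67 billion: a Bank of Canada asset is shed → −$67B.
OMO sale (to banks) $63 billion: a Bank of Canada asset is shed → −$63B.
Net: 0 + 0 − 67 − 63 = -$130 billion.

-$130 billion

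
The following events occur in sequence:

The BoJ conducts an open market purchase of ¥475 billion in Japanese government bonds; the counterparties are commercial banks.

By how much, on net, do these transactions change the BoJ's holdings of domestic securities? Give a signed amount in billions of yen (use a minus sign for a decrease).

+¥475 billion

OMO purchase (from banks) ¥475 billion: securities added to the BoJ's portfolio → +¥475B.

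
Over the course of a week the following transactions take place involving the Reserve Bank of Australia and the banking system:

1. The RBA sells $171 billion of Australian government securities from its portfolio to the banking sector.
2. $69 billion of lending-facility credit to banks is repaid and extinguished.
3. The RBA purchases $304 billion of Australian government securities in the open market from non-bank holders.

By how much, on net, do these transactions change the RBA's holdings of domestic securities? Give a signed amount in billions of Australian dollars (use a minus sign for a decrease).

OMO sale (to banks) $171 billion: securities removed from the RBA's portfolio → −$171B.
Discount-window repayment $69 billion: the RBA's securities portfolio is untouched → 0.
Asset purchase (from non-banks) $304 billion: securities added to the RBA's portfolio → +$304B.
Net: −171 + 0 + 304 = +$133 billion.

+$133 billion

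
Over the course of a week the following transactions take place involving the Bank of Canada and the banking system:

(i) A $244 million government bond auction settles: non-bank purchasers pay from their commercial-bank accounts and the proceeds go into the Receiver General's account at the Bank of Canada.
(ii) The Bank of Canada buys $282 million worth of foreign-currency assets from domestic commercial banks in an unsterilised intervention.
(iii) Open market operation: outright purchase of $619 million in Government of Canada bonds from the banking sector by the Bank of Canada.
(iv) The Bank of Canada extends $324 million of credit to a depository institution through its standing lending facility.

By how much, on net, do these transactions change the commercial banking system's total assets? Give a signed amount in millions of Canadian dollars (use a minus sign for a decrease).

+$80 million

Bank of Canada balance sheet:
  Assets:      Securities +$619M, Loans to banks +$324M, Foreign assets +$282M
  Liabilities: Bank reserves +$981M, Government deposits +$244M
Commercial banking system:
  Assets:      Reserves at CB +$981M, Securities −$619M, Foreign assets −$282M
  Liabilities: Checkable deposits −$244M, Borrowings from CB +$324M
Change in total bank assets = +$80 million.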